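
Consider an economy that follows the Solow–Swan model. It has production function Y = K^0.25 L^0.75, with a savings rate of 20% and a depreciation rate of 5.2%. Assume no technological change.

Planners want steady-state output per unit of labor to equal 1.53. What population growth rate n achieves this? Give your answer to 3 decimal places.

In steady state, investment equals break-even investment: s·k^α = (n + δ)·k.
Since y* = [s/(n + δ)]^(α/(1−α)), we have s/(n + δ) = (y*)^((1−α)/α) = 1.53^3 = 3.5816.
Therefore n + δ = s / 3.5816 = 0.20 / 3.5816 = 0.0558, so n = 0.0558 − 0.052 = 0.0038.

n ≈ 0.004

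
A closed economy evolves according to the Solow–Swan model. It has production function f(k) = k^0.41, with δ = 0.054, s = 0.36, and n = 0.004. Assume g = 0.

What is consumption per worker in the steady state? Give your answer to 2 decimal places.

Steady state requires s·f(k) = (n + δ)·k, i.e. s·k^α = (n + δ)·k.
Rearranging, k^(1−α) = s / (n + δ).
k^0.59 = 0.36 / (0.004 + 0.054) = 0.36 / 0.058 = 6.2069
k* = 6.2069^(1/0.59) ≈ 22.0727
y* = (k*)^α = 22.0727^0.41 ≈ 3.5562
c* = (1 − s)·y* = (1 − 0.36) × 3.5562 ≈ 2.2760

c* = 2.28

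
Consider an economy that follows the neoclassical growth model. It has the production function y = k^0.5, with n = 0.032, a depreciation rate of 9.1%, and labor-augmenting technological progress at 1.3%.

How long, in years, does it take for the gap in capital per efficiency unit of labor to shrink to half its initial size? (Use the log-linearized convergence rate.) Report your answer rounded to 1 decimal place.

t_½ ≈ 10.2 years

Near the steady state the convergence rate is λ = (1 − α)(n + g + δ).
λ = (1 − 0.5) × 0.136 = 0.5 × 0.136 = 0.0680
Half-life = ln 2 / λ = 0.6931 / 0.0680 ≈ 10.19 years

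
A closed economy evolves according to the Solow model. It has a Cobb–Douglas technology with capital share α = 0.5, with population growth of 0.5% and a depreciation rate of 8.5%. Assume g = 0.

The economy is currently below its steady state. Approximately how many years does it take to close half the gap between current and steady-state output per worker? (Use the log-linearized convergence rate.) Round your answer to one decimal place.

Near the steady state the convergence rate is λ = (1 − α)(n + δ).
λ = (1 − 0.5) × 0.090 = 0.5 × 0.090 = 0.0450
Half-life = ln 2 / λ = 0.6931 / 0.0450 ≈ 15.40 years

t_½ ≈ 15.4 years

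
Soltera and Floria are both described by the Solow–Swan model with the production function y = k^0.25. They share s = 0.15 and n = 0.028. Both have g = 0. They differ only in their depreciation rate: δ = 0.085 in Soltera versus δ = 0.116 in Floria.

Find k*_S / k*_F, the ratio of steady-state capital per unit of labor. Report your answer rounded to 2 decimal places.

Steady-state k* = [s/(n + δ)]^(1/(1−α)), so the ratio is [ (s_S/(n + δ)_S) / (s_F/(n + δ)_F) ]^1.3333.
s_S/(n + δ)_S = 0.15/0.113 = 1.3274; s_F/(n + δ)_F = 0.15/0.144 = 1.0417.
Ratio = (1.3274/1.0417)^1.3333 = 1.2743^1.3333 ≈ 1.3815

ratio ≈ 1.38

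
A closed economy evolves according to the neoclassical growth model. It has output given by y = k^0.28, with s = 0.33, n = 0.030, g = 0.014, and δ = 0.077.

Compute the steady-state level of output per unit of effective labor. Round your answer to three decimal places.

y* = 1.477

Steady state requires s·f(k) = (n + g + δ)·k, i.e. s·k^α = (n + g + δ)·k.
Dividing both sides by k: k^(1−α) = s / (n + g + δ).
k^0.72 = 0.33 / (0.030 + 0.014 + 0.077) = 0.33 / 0.121 = 2.7273
k* = 2.7273^(1/0.72) ≈ 4.0289
y* = (k*)^α = 4.0289^0.28 ≈ 1.4772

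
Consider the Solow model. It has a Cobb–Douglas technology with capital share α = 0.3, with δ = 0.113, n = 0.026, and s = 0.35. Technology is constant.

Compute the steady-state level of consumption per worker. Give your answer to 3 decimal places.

c* ≈ 0.966

Steady state requires s·f(k) = (n + δ)·k, i.e. s·k^α = (n + δ)·k.
Rearranging, k^(1−α) = s / (n + δ).
k^0.7 = 0.35 / (0.026 + 0.113) = 0.35 / 0.139 = 2.5180
k* = 2.5180^(1/0.7) ≈ 3.7406
y* = (k*)^α = 3.7406^0.3 ≈ 1.4855
c* = (1 − s)·y* = (1 − 0.35) × 1.4855 ≈ 0.9656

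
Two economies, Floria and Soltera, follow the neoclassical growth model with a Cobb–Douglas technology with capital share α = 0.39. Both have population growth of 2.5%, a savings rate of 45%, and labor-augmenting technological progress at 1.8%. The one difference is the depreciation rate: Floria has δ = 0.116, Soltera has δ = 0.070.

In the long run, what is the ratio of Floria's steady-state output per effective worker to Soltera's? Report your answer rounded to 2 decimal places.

Steady-state y* = [s/(n + g + δ)]^(α/(1−α)), so the ratio is [ (s_F/(n + g + δ)_F) / (s_S/(n + g + δ)_S) ]^0.6393.
s_F/(n + g + δ)_F = 0.45/0.159 = 2.8302; s_S/(n + g + δ)_S = 0.45/0.113 = 3.9823.
Ratio = (2.8302/3.9823)^0.6393 = 0.7107^0.6393 ≈ 0.8039

ratio ≈ 0.80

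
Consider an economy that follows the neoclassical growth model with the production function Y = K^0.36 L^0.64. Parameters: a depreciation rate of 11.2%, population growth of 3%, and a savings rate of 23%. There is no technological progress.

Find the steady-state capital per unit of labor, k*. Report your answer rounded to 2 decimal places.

At the steady state, Δk = 0, so s·k^α = (n + δ)·k.
Rearranging, k^(1−α) = s / (n + δ).
k^0.64 = 0.23 / (0.030 + 0.112) = 0.23 / 0.142 = 1.6197
k* = 1.6197^(1/0.64) ≈ 2.1244

k* ≈ 2.12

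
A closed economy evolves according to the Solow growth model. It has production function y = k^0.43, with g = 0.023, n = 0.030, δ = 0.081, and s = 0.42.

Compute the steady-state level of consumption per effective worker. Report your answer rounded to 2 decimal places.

In steady state, investment equals break-even investment: s·k^α = (n + g + δ)·k.
Rearranging, k^(1−α) = s / (n + g + δ).
k^0.57 = 0.42 / (0.030 + 0.023 + 0.081) = 0.42 / 0.134 = 3.1343
k* = 3.1343^(1/0.57) ≈ 7.4203
y* = (k*)^α = 7.4203^0.43 ≈ 2.3675
c* = (1 − s)·y* = (1 − 0.42) × 2.3675 ≈ 1.3732

c* = 1.37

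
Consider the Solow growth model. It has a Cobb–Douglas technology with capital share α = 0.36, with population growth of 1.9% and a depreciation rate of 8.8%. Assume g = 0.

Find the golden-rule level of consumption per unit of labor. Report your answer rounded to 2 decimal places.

c_gold ≈ 1.27

At the golden rule, f'(k) = n + δ, so α·k^(α−1) = n + δ and k_gold = (α/(n + δ))^(1/(1−α)).
k_gold = (0.36/0.107)^(1/0.64) = 3.3645^1.5625 ≈ 6.6575
c_gold = f(k_gold) − (n + δ)·k_gold = 1.9788 − 0.107×6.6575 ≈ 1.2664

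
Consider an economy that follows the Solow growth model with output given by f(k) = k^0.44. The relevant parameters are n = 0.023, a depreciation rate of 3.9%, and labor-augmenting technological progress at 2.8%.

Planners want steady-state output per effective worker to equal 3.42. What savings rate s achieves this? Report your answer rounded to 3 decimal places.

At the steady state, Δk = 0, so s·k^α = (n + g + δ)·k.
Since y* = [s/(n + g + δ)]^(α/(1−α)), we have s/(n + g + δ) = (y*)^((1−α)/α) = 3.42^1.2727 = 4.7825.
Therefore s = 4.7825 × (n + g + δ) = 4.7825 × 0.090 = 0.4304.

s ≈ 0.430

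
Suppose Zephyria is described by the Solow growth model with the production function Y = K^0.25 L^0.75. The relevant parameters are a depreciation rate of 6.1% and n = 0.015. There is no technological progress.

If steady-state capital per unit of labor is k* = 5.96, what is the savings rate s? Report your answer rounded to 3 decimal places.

s ≈ 0.290

At the steady state, Δk = 0, so s·k^α = (n + δ)·k.
So s / (n + δ) = (k*)^(1−α) = 5.96^0.75 = 3.8145.
Therefore s = 3.8145 × (n + δ) = 3.8145 × 0.076 = 0.2899.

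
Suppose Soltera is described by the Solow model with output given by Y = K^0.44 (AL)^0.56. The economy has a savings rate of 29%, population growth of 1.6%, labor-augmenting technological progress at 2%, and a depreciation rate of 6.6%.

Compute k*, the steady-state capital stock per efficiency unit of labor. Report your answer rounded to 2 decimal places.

At the steady state, Δk = 0, so s·k^α = (n + g + δ)·k.
Dividing both sides by k: k^(1−α) = s / (n + g + δ).
k^0.56 = 0.29 / (0.016 + 0.020 + 0.066) = 0.29 / 0.102 = 2.8431
k* = 2.8431^(1/0.56) ≈ 6.4616

k* ≈ 6.46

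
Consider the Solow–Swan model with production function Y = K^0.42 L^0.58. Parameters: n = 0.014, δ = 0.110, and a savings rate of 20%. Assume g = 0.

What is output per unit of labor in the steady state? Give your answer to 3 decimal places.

Steady state requires s·f(k) = (n + δ)·k, i.e. s·k^α = (n + δ)·k.
Dividing both sides by k: k^(1−α) = s / (n + δ).
k^0.58 = 0.20 / (0.014 + 0.110) = 0.20 / 0.124 = 1.6129
k* = 1.6129^(1/0.58) ≈ 2.2800
y* = (k*)^α = 2.2800^0.42 ≈ 1.4136

y* ≈ 1.414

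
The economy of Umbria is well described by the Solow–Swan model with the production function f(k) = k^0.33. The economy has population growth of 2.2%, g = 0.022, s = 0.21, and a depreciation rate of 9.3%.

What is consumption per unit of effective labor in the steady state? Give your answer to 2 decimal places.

Steady state requires s·f(k) = (n + g + δ)·k, i.e. s·k^α = (n + g + δ)·k.
Dividing both sides by k: k^(1−α) = s / (n + g + δ).
k^0.67 = 0.21 / (0.022 + 0.022 + 0.093) = 0.21 / 0.137 = 1.5328
k* = 1.5328^(1/0.67) ≈ 1.8917
y* = (k*)^α = 1.8917^0.33 ≈ 1.2341
c* = (1 − s)·y* = (1 − 0.21) × 1.2341 ≈ 0.9749

c* = 0.97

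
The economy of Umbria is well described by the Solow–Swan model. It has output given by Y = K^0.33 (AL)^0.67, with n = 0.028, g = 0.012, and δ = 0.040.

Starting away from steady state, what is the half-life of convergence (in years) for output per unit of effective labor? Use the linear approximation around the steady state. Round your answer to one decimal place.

Near the steady state the convergence rate is λ = (1 − α)(n + g + δ).
λ = (1 − 0.33) × 0.080 = 0.67 × 0.080 = 0.0536
Half-life = ln 2 / λ = 0.6931 / 0.0536 ≈ 12.93 years

t_½ ≈ 12.9 years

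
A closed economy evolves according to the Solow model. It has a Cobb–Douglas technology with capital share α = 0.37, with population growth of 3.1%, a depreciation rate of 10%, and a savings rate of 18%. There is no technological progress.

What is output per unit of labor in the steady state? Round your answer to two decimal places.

Steady state requires s·f(k) = (n + δ)·k, i.e. s·k^α = (n + δ)·k.
Rearranging, k^(1−α) = s / (n + δ).
k^0.63 = 0.18 / (0.031 + 0.100) = 0.18 / 0.131 = 1.3740
k* = 1.3740^(1/0.63) ≈ 1.6559
y* = (k*)^α = 1.6559^0.37 ≈ 1.2052

y* = 1.21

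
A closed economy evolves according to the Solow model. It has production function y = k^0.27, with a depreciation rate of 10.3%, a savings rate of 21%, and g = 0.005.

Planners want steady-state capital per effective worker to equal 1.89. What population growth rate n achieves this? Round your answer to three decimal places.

n ≈ 0.024

Steady state requires s·f(k) = (n + g + δ)·k, i.e. s·k^α = (n + g + δ)·k.
So s / (n + g + δ) = (k*)^(1−α) = 1.89^0.73 = 1.5915.
Therefore n + g + δ = s / 1.5915 = 0.21 / 1.5915 = 0.1320, so n = 0.1320 − 0.108 = 0.0240.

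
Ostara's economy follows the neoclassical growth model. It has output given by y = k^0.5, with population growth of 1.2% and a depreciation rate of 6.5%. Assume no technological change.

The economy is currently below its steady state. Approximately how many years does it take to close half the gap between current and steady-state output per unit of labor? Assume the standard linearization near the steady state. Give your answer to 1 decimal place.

t_½ ≈ 18.0 years

Near the steady state the convergence rate is λ = (1 − α)(n + δ).
λ = (1 − 0.5) × 0.077 = 0.5 × 0.077 = 0.0385
Half-life = ln 2 / λ = 0.6931 / 0.0385 ≈ 18.00 years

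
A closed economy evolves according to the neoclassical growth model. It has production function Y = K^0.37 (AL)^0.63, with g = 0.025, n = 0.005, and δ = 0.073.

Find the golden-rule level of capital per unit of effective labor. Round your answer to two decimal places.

k_gold ≈ 7.61

The golden rule sets f'(k) = n + g + δ, i.e. α·k^(α−1) = n + g + δ.
So k^(1−α) = α / (n + g + δ) = 0.37 / 0.103 = 3.5922.
k_gold = 3.5922^(1/0.63) ≈ 7.6125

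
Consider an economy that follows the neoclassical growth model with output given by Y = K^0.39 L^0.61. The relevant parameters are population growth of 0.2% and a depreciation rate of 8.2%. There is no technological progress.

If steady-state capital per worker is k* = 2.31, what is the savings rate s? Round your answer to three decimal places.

s ≈ 0.140

In steady state, investment equals break-even investment: s·k^α = (n + δ)·k.
So s / (n + δ) = (k*)^(1−α) = 2.31^0.61 = 1.6665.
Therefore s = 1.6665 × (n + δ) = 1.6665 × 0.084 = 0.1400.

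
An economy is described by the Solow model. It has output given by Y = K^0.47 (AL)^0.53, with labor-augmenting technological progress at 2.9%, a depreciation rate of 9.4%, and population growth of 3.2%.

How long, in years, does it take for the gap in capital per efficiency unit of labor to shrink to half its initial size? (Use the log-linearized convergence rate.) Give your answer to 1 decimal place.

Near the steady state the convergence rate is λ = (1 − α)(n + g + δ).
λ = (1 − 0.47) × 0.155 = 0.53 × 0.155 = 0.08215
Half-life = ln 2 / λ = 0.6931 / 0.08215 ≈ 8.44 years

half-life ≈ 8.4 years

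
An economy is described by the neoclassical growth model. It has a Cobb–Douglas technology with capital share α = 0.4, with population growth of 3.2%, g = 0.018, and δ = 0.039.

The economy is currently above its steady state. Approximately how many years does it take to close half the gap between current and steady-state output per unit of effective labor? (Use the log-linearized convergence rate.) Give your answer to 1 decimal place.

about 13.0 years

Near the steady state the convergence rate is λ = (1 − α)(n + g + δ).
λ = (1 − 0.4) × 0.089 = 0.6 × 0.089 = 0.0534
Half-life = ln 2 / λ = 0.6931 / 0.0534 ≈ 12.98 years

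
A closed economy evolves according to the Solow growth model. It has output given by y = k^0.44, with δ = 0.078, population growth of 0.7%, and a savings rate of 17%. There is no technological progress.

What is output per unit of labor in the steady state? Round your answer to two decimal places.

y* = 1.72

Steady state requires s·f(k) = (n + δ)·k, i.e. s·k^α = (n + δ)·k.
Dividing both sides by k: k^(1−α) = s / (n + δ).
k^0.56 = 0.17 / (0.007 + 0.078) = 0.17 / 0.085 = 2.0000
k* = 2.0000^(1/0.56) ≈ 3.4479
y* = (k*)^α = 3.4479^0.44 ≈ 1.7239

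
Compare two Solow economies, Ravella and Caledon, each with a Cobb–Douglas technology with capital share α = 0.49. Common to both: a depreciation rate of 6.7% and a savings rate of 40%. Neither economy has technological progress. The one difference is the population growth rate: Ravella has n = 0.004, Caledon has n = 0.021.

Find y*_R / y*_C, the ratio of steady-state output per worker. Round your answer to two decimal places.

ratio ≈ 1.23

Steady-state y* = [s/(n + δ)]^(α/(1−α)), so the ratio is [ (s_R/(n + δ)_R) / (s_C/(n + δ)_C) ]^0.9608.
s_R/(n + δ)_R = 0.40/0.071 = 5.6338; s_C/(n + δ)_C = 0.40/0.088 = 4.5455.
Ratio = (5.6338/4.5455)^0.9608 = 1.2394^0.9608 ≈ 1.2290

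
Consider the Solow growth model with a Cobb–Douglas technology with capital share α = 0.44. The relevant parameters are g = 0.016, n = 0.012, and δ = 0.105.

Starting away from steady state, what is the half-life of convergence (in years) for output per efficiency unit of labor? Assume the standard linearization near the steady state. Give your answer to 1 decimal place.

about 9.3 years

Near the steady state the convergence rate is λ = (1 − α)(n + g + δ).
λ = (1 − 0.44) × 0.133 = 0.56 × 0.133 = 0.07448
Half-life = ln 2 / λ = 0.6931 / 0.07448 ≈ 9.31 years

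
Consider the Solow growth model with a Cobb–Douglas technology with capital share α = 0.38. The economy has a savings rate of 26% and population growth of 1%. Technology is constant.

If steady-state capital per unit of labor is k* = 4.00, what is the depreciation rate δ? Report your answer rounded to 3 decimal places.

δ ≈ 0.100

In steady state, investment equals break-even investment: s·k^α = (n + δ)·k.
So s / (n + δ) = (k*)^(1−α) = 4.00^0.62 = 2.3620.
Therefore n + δ = s / 2.3620 = 0.26 / 2.3620 = 0.1101, so δ = 0.1101 − 0.010 = 0.1001.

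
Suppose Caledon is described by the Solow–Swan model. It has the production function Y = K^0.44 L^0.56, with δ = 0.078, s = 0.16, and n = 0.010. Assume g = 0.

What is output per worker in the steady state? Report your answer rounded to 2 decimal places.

y* = 1.60

In steady state, investment equals break-even investment: s·k^α = (n + δ)·k.
Rearranging, k^(1−α) = s / (n + δ).
k^0.56 = 0.16 / (0.010 + 0.078) = 0.16 / 0.088 = 1.8182
k* = 1.8182^(1/0.56) ≈ 2.9083
y* = (k*)^α = 2.9083^0.44 ≈ 1.5996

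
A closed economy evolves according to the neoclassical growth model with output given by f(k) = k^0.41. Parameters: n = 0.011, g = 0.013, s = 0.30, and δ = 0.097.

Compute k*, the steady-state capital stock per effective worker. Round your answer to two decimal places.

k* = 4.66

In steady state, investment equals break-even investment: s·k^α = (n + g + δ)·k.
Dividing both sides by k: k^(1−α) = s / (n + g + δ).
k^0.59 = 0.30 / (0.011 + 0.013 + 0.097) = 0.30 / 0.121 = 2.4793
k* = 2.4793^(1/0.59) ≈ 4.6597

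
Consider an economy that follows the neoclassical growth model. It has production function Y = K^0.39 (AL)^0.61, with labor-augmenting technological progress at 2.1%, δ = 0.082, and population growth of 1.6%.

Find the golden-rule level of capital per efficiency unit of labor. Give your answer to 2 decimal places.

The golden rule sets f'(k) = n + g + δ, i.e. α·k^(α−1) = n + g + δ.
So k^(1−α) = α / (n + g + δ) = 0.39 / 0.119 = 3.2773.
k_gold = 3.2773^(1/0.61) ≈ 7.0002

k_gold ≈ 7.00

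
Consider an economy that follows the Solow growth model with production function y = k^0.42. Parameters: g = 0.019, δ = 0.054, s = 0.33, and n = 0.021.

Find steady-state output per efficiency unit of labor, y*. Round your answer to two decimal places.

In steady state, investment equals break-even investment: s·k^α = (n + g + δ)·k.
Dividing both sides by k: k^(1−α) = s / (n + g + δ).
k^0.58 = 0.33 / (0.021 + 0.019 + 0.054) = 0.33 / 0.094 = 3.5106
k* = 3.5106^(1/0.58) ≈ 8.7159
y* = (k*)^α = 8.7159^0.42 ≈ 2.4827

y* ≈ 2.48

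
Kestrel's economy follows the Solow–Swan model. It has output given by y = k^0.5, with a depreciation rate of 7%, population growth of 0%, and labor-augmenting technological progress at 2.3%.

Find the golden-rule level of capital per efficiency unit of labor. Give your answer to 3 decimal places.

k_gold ≈ 28.905

The golden rule sets f'(k) = n + g + δ, i.e. α·k^(α−1) = n + g + δ.
So k^(1−α) = α / (n + g + δ) = 0.5 / 0.093 = 5.3763.
k_gold = 5.3763^(1/0.5) ≈ 28.9046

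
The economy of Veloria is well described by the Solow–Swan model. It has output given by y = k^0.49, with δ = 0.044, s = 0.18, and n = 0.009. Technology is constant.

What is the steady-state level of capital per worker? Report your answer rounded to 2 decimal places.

k* = 10.99

In steady state, investment equals break-even investment: s·k^α = (n + δ)·k.
Rearranging, k^(1−α) = s / (n + δ).
k^0.51 = 0.18 / (0.009 + 0.044) = 0.18 / 0.053 = 3.3962
k* = 3.3962^(1/0.51) ≈ 10.9942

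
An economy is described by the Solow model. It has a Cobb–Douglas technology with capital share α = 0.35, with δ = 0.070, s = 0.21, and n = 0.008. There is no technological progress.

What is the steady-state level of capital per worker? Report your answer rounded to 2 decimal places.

k* ≈ 4.59

Steady state requires s·f(k) = (n + δ)·k, i.e. s·k^α = (n + δ)·k.
Rearranging, k^(1−α) = s / (n + δ).
k^0.65 = 0.21 / (0.008 + 0.070) = 0.21 / 0.078 = 2.6923
k* = 2.6923^(1/0.65) ≈ 4.5891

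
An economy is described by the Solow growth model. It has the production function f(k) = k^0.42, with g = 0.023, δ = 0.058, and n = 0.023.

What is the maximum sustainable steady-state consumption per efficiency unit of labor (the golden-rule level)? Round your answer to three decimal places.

c_gold ≈ 1.594

At the golden rule, f'(k) = n + g + δ, so α·k^(α−1) = n + g + δ and k_gold = (α/(n + g + δ))^(1/(1−α)).
k_gold = (0.42/0.104)^(1/0.58) = 4.0385^1.7241 ≈ 11.0964
c_gold = f(k_gold) − (n + g + δ)·k_gold = 2.7477 − 0.104×11.0964 ≈ 1.5937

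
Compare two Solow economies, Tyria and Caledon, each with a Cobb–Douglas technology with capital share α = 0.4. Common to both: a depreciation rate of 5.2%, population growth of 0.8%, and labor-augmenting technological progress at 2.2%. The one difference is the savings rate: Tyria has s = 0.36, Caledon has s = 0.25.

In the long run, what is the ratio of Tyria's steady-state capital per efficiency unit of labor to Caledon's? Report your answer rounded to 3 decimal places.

Steady-state k* = [s/(n + g + δ)]^(1/(1−α)), so the ratio is [ (s_T/(n + g + δ)_T) / (s_C/(n + g + δ)_C) ]^1.6667.
s_T/(n + g + δ)_T = 0.36/0.082 = 4.3902; s_C/(n + g + δ)_C = 0.25/0.082 = 3.0488.
Ratio = (4.3902/3.0488)^1.6667 = 1.4400^1.6667 ≈ 1.8363

k*_T / k*_C ≈ 1.836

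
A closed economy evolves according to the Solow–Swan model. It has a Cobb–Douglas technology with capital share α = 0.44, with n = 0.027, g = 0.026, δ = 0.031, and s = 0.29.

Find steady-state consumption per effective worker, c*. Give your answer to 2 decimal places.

c* = 1.88

In steady state, investment equals break-even investment: s·k^α = (n + g + δ)·k.
Rearranging, k^(1−α) = s / (n + g + δ).
k^0.56 = 0.29 / (0.027 + 0.026 + 0.031) = 0.29 / 0.084 = 3.4524
k* = 3.4524^(1/0.56) ≈ 9.1397
y* = (k*)^α = 9.1397^0.44 ≈ 2.6473
c* = (1 − s)·y* = (1 − 0.29) × 2.6473 ≈ 1.8796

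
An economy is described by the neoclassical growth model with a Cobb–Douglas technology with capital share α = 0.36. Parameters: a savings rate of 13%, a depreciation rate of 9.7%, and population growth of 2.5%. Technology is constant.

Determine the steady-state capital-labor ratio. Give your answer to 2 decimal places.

k* = 1.10

At the steady state, Δk = 0, so s·k^α = (n + δ)·k.
Rearranging, k^(1−α) = s / (n + δ).
k^0.64 = 0.13 / (0.025 + 0.097) = 0.13 / 0.122 = 1.0656
k* = 1.0656^(1/0.64) ≈ 1.1044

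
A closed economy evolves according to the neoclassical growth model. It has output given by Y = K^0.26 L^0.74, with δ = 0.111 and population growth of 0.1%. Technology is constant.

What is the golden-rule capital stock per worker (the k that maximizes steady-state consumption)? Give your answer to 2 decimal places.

The golden rule sets f'(k) = n + δ, i.e. α·k^(α−1) = n + δ.
So k^(1−α) = α / (n + δ) = 0.26 / 0.112 = 2.3214.
k_gold = 2.3214^(1/0.74) ≈ 3.1207

k_gold ≈ 3.12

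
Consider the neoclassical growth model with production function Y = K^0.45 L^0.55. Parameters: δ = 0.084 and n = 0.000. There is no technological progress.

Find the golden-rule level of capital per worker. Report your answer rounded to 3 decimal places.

The golden rule sets f'(k) = n + δ, i.e. α·k^(α−1) = n + δ.
So k^(1−α) = α / (n + δ) = 0.45 / 0.084 = 5.3571.
k_gold = 5.3571^(1/0.55) ≈ 21.1508

k_gold ≈ 21.151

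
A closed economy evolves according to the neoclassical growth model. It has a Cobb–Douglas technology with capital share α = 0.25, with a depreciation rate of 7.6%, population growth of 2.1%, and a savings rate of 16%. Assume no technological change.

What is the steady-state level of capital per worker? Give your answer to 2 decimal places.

k* = 1.95

In steady state, investment equals break-even investment: s·k^α = (n + δ)·k.
Rearranging, k^(1−α) = s / (n + δ).
k^0.75 = 0.16 / (0.021 + 0.076) = 0.16 / 0.097 = 1.6495
k* = 1.6495^(1/0.75) ≈ 1.9490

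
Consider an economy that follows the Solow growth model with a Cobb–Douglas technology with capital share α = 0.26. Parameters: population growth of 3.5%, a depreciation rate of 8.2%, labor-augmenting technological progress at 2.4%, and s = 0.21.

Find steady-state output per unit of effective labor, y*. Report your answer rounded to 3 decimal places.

y* = 1.150

At the steady state, Δk = 0, so s·k^α = (n + g + δ)·k.
Rearranging, k^(1−α) = s / (n + g + δ).
k^0.74 = 0.21 / (0.035 + 0.024 + 0.082) = 0.21 / 0.141 = 1.4894
k* = 1.4894^(1/0.74) ≈ 1.7132
y* = (k*)^α = 1.7132^0.26 ≈ 1.1502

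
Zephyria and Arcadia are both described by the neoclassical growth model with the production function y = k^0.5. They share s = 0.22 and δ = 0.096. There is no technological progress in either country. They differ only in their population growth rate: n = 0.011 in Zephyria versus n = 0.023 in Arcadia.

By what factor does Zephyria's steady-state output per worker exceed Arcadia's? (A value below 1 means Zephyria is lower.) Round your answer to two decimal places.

Steady-state y* = [s/(n + δ)]^(α/(1−α)), so the ratio is [ (s_Z/(n + δ)_Z) / (s_A/(n + δ)_A) ]^1.
s_Z/(n + δ)_Z = 0.22/0.107 = 2.0561; s_A/(n + δ)_A = 0.22/0.119 = 1.8487.
Ratio = (2.0561/1.8487)^1 = 1.1122^1 ≈ 1.1122

y*_Z / y*_A ≈ 1.11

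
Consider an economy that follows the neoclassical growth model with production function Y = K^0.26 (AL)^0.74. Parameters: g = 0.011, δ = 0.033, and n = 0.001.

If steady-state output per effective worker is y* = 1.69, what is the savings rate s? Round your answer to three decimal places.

s ≈ 0.200

In steady state, investment equals break-even investment: s·k^α = (n + g + δ)·k.
Since y* = [s/(n + g + δ)]^(α/(1−α)), we have s/(n + g + δ) = (y*)^((1−α)/α) = 1.69^2.8462 = 4.4526.
Therefore s = 4.4526 × (n + g + δ) = 4.4526 × 0.045 = 0.2004.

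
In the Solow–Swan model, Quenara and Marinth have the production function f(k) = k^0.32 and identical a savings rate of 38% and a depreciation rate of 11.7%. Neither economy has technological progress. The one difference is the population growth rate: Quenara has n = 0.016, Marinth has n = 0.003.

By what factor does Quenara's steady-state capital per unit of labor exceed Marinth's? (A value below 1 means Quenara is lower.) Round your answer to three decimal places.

k*_Q / k*_M ≈ 0.860

Steady-state k* = [s/(n + δ)]^(1/(1−α)), so the ratio is [ (s_Q/(n + δ)_Q) / (s_M/(n + δ)_M) ]^1.4706.
s_Q/(n + δ)_Q = 0.38/0.133 = 2.8571; s_M/(n + δ)_M = 0.38/0.120 = 3.1667.
Ratio = (2.8571/3.1667)^1.4706 = 0.9022^1.4706 ≈ 0.8595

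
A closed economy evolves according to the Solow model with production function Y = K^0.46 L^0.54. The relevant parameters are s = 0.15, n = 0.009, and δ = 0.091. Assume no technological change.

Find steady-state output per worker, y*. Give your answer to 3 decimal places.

In steady state, investment equals break-even investment: s·k^α = (n + δ)·k.
Dividing both sides by k: k^(1−α) = s / (n + δ).
k^0.54 = 0.15 / (0.009 + 0.091) = 0.15 / 0.100 = 1.5000
k* = 1.5000^(1/0.54) ≈ 2.1188
y* = (k*)^α = 2.1188^0.46 ≈ 1.4125

y* ≈ 1.413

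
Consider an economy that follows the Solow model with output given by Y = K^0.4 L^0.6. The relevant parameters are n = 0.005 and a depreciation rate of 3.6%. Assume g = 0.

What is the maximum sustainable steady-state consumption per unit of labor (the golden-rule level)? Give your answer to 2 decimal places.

c_gold ≈ 2.74

At the golden rule, f'(k) = n + δ, so α·k^(α−1) = n + δ and k_gold = (α/(n + δ))^(1/(1−α)).
k_gold = (0.4/0.041)^(1/0.6) = 9.7561^1.6667 ≈ 44.5478
c_gold = f(k_gold) − (n + δ)·k_gold = 4.5659 − 0.041×44.5478 ≈ 2.7394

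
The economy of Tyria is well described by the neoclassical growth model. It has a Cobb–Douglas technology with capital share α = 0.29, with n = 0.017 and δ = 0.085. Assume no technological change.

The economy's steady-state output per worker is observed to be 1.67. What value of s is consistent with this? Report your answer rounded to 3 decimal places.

s ≈ 0.358

Steady state requires s·f(k) = (n + δ)·k, i.e. s·k^α = (n + δ)·k.
Since y* = [s/(n + δ)]^(α/(1−α)), we have s/(n + δ) = (y*)^((1−α)/α) = 1.67^2.4483 = 3.5098.
Therefore s = 3.5098 × (n + δ) = 3.5098 × 0.102 = 0.3580.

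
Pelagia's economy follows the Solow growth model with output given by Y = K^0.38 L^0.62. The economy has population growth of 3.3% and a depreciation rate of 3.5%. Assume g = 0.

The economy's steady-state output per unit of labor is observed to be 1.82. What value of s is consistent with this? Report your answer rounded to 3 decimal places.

In steady state, investment equals break-even investment: s·k^α = (n + δ)·k.
Since y* = [s/(n + δ)]^(α/(1−α)), we have s/(n + δ) = (y*)^((1−α)/α) = 1.82^1.6316 = 2.6566.
Therefore s = 2.6566 × (n + δ) = 2.6566 × 0.068 = 0.1806.

s ≈ 0.181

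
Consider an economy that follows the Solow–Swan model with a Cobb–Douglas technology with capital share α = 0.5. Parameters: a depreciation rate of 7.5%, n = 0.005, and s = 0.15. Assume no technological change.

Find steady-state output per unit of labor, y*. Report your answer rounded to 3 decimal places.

y* ≈ 1.875

In steady state, investment equals break-even investment: s·k^α = (n + δ)·k.
Rearranging, k^(1−α) = s / (n + δ).
k^0.5 = 0.15 / (0.005 + 0.075) = 0.15 / 0.080 = 1.8750
k* = 1.8750^(1/0.5) ≈ 3.5156
y* = (k*)^α = 3.5156^0.5 ≈ 1.8750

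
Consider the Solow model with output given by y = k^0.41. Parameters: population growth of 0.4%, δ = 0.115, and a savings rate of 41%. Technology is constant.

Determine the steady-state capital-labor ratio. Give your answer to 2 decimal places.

k* ≈ 8.14

At the steady state, Δk = 0, so s·k^α = (n + δ)·k.
Rearranging, k^(1−α) = s / (n + δ).
k^0.59 = 0.41 / (0.004 + 0.115) = 0.41 / 0.119 = 3.4454
k* = 3.4454^(1/0.59) ≈ 8.1391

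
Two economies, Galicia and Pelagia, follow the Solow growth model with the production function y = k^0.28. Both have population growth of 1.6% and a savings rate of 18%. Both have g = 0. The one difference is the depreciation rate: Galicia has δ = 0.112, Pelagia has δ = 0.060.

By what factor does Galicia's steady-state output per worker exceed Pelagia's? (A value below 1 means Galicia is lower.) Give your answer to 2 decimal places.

ratio ≈ 0.82

Steady-state y* = [s/(n + δ)]^(α/(1−α)), so the ratio is [ (s_G/(n + δ)_G) / (s_P/(n + δ)_P) ]^0.3889.
s_G/(n + δ)_G = 0.18/0.128 = 1.4063; s_P/(n + δ)_P = 0.18/0.076 = 2.3684.
Ratio = (1.4063/2.3684)^0.3889 = 0.5938^0.3889 ≈ 0.8165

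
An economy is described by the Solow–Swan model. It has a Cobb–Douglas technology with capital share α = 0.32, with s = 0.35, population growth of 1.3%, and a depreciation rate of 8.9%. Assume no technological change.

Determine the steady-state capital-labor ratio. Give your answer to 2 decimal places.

k* ≈ 6.13

At the steady state, Δk = 0, so s·k^α = (n + δ)·k.
Rearranging, k^(1−α) = s / (n + δ).
k^0.68 = 0.35 / (0.013 + 0.089) = 0.35 / 0.102 = 3.4314
k* = 3.4314^(1/0.68) ≈ 6.1300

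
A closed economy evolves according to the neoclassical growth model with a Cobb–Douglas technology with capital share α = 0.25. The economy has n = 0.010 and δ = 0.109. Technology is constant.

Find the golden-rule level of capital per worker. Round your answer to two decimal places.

k_gold ≈ 2.69

The golden rule sets f'(k) = n + δ, i.e. α·k^(α−1) = n + δ.
So k^(1−α) = α / (n + δ) = 0.25 / 0.119 = 2.1008.
k_gold = 2.1008^(1/0.75) ≈ 2.6906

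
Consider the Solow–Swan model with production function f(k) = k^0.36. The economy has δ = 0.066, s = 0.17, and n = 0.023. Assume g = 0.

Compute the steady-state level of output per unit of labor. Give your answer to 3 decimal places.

y* = 1.439

In steady state, investment equals break-even investment: s·k^α = (n + δ)·k.
Dividing both sides by k: k^(1−α) = s / (n + δ).
k^0.64 = 0.17 / (0.023 + 0.066) = 0.17 / 0.089 = 1.9101
k* = 1.9101^(1/0.64) ≈ 2.7488
y* = (k*)^α = 2.7488^0.36 ≈ 1.4391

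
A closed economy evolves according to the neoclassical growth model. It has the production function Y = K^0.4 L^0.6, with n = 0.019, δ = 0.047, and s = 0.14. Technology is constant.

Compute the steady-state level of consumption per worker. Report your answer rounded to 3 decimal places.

At the steady state, Δk = 0, so s·k^α = (n + δ)·k.
Rearranging, k^(1−α) = s / (n + δ).
k^0.6 = 0.14 / (0.019 + 0.047) = 0.14 / 0.066 = 2.1212
k* = 2.1212^(1/0.6) ≈ 3.5019
y* = (k*)^α = 3.5019^0.4 ≈ 1.6509
c* = (1 − s)·y* = (1 − 0.14) × 1.6509 ≈ 1.4198

c* ≈ 1.420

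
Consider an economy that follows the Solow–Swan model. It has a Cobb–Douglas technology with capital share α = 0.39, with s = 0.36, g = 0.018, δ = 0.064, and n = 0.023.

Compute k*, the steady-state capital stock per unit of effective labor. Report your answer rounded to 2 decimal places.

At the steady state, Δk = 0, so s·k^α = (n + g + δ)·k.
Rearranging, k^(1−α) = s / (n + g + δ).
k^0.61 = 0.36 / (0.023 + 0.018 + 0.064) = 0.36 / 0.105 = 3.4286
k* = 3.4286^(1/0.61) ≈ 7.5377

k* ≈ 7.54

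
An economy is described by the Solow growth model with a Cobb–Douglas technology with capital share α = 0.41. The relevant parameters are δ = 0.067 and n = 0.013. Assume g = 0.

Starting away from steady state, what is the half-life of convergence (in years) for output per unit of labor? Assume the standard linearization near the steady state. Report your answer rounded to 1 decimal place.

Near the steady state the convergence rate is λ = (1 − α)(n + δ).
λ = (1 − 0.41) × 0.080 = 0.59 × 0.080 = 0.0472
Half-life = ln 2 / λ = 0.6931 / 0.0472 ≈ 14.68 years

half-life ≈ 14.7 years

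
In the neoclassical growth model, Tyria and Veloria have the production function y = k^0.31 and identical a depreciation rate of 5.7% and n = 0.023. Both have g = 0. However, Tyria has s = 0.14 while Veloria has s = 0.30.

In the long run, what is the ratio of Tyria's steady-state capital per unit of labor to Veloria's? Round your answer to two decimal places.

Steady-state k* = [s/(n + δ)]^(1/(1−α)), so the ratio is [ (s_T/(n + δ)_T) / (s_V/(n + δ)_V) ]^1.4493.
s_T/(n + δ)_T = 0.14/0.080 = 1.7500; s_V/(n + δ)_V = 0.30/0.080 = 3.7500.
Ratio = (1.7500/3.7500)^1.4493 = 0.4667^1.4493 ≈ 0.3314

ratio ≈ 0.33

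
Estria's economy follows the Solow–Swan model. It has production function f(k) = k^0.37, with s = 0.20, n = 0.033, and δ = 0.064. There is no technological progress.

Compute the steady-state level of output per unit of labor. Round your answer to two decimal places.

y* ≈ 1.53

Steady state requires s·f(k) = (n + δ)·k, i.e. s·k^α = (n + δ)·k.
Dividing both sides by k: k^(1−α) = s / (n + δ).
k^0.63 = 0.20 / (0.033 + 0.064) = 0.20 / 0.097 = 2.0619
k* = 2.0619^(1/0.63) ≈ 3.1538
y* = (k*)^α = 3.1538^0.37 ≈ 1.5296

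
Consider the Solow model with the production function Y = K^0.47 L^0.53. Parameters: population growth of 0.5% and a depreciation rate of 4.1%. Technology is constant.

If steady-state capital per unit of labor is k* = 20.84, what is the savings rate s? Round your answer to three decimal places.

s ≈ 0.230

At the steady state, Δk = 0, so s·k^α = (n + δ)·k.
So s / (n + δ) = (k*)^(1−α) = 20.84^0.53 = 5.0005.
Therefore s = 5.0005 × (n + δ) = 5.0005 × 0.046 = 0.2300.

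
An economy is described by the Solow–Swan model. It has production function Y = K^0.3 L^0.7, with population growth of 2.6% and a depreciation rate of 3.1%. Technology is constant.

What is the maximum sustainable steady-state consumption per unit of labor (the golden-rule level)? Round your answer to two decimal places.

c_gold ≈ 1.43

At the golden rule, f'(k) = n + δ, so α·k^(α−1) = n + δ and k_gold = (α/(n + δ))^(1/(1−α)).
k_gold = (0.3/0.057)^(1/0.7) = 5.2632^1.4286 ≈ 10.7245
c_gold = f(k_gold) − (n + δ)·k_gold = 2.0376 − 0.057×10.7245 ≈ 1.4263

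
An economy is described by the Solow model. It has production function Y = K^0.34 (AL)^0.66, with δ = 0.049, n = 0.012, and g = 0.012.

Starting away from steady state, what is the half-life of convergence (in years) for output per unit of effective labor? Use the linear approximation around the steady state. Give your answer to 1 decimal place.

about 14.4 years

Near the steady state the convergence rate is λ = (1 − α)(n + g + δ).
λ = (1 − 0.34) × 0.073 = 0.66 × 0.073 = 0.04818
Half-life = ln 2 / λ = 0.6931 / 0.04818 ≈ 14.39 years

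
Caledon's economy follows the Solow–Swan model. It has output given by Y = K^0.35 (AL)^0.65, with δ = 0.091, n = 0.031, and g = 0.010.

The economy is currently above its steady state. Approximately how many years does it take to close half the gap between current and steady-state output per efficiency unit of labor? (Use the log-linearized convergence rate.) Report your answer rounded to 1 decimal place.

t_½ ≈ 8.1 years

Near the steady state the convergence rate is λ = (1 − α)(n + g + δ).
λ = (1 − 0.35) × 0.132 = 0.65 × 0.132 = 0.0858
Half-life = ln 2 / λ = 0.6931 / 0.0858 ≈ 8.08 years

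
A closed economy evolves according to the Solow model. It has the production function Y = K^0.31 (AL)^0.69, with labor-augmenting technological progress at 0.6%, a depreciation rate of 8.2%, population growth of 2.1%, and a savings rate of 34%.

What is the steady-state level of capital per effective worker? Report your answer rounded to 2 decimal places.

Steady state requires s·f(k) = (n + g + δ)·k, i.e. s·k^α = (n + g + δ)·k.
Rearranging, k^(1−α) = s / (n + g + δ).
k^0.69 = 0.34 / (0.021 + 0.006 + 0.082) = 0.34 / 0.109 = 3.1193
k* = 3.1193^(1/0.69) ≈ 5.2003

k* = 5.20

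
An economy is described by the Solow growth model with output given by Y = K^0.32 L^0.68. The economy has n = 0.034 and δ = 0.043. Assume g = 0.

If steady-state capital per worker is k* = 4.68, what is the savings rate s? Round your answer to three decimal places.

s ≈ 0.220

At the steady state, Δk = 0, so s·k^α = (n + δ)·k.
So s / (n + δ) = (k*)^(1−α) = 4.68^0.68 = 2.8561.
Therefore s = 2.8561 × (n + δ) = 2.8561 × 0.077 = 0.2199.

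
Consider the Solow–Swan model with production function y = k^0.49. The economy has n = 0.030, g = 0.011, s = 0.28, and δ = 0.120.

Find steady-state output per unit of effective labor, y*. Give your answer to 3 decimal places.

y* = 1.702

Steady state requires s·f(k) = (n + g + δ)·k, i.e. s·k^α = (n + g + δ)·k.
Rearranging, k^(1−α) = s / (n + g + δ).
k^0.51 = 0.28 / (0.030 + 0.011 + 0.120) = 0.28 / 0.161 = 1.7391
k* = 1.7391^(1/0.51) ≈ 2.9595
y* = (k*)^α = 2.9595^0.49 ≈ 1.7018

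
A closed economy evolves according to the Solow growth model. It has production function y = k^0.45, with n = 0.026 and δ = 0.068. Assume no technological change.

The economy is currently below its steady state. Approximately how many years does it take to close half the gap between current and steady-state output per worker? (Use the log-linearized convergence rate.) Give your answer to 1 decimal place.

Near the steady state the convergence rate is λ = (1 − α)(n + δ).
λ = (1 − 0.45) × 0.094 = 0.55 × 0.094 = 0.0517
Half-life = ln 2 / λ = 0.6931 / 0.0517 ≈ 13.41 years

half-life ≈ 13.4 years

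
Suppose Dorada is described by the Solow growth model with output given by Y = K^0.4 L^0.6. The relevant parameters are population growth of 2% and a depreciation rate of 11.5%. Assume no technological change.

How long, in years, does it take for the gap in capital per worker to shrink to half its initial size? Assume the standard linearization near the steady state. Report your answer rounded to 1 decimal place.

about 8.6 years

Near the steady state the convergence rate is λ = (1 − α)(n + δ).
λ = (1 − 0.4) × 0.135 = 0.6 × 0.135 = 0.0810
Half-life = ln 2 / λ = 0.6931 / 0.0810 ≈ 8.56 years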